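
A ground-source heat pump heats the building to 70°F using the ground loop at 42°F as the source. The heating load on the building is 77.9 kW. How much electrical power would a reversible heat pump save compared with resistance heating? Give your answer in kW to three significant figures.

73.8 kW

In absolute terms T_C = 278.71 K and T_H = 294.26 K, so ΔT = 15.56 K.
COP_Carnot = T_H/ΔT = 294.26/15.56 = 18.92.
Resistance heating needs Ẇ_res = Q̇_H = 77.90 kW; the reversible heat pump needs only Ẇ_hp = Q̇_H/COP = 4.118 kW.
Saving = 77.90 − 4.118 = 73.78 kW.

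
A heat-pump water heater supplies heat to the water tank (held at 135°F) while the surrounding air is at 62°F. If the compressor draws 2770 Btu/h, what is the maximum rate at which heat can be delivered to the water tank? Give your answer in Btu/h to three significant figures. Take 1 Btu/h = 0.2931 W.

22600 Btu/h

In absolute terms T_C = 289.82 K and T_H = 330.37 K, so ΔT = 40.56 K.
COP_Carnot = T_H/ΔT = 330.37/40.56 = 8.146.
Q̇_max = COP_Carnot × Ẇ = 8.146 × 2770 Btu/h = 22560 Btu/h.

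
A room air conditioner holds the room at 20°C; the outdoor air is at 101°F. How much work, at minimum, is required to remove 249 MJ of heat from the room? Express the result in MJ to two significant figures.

16 MJ

In absolute terms T_C = 293.15 K and T_H = 311.48 K, so ΔT = 18.33 K.
The reversible limit is COP_R = T_C/ΔT = 15.99, so W_min = Q_C/COP = Q_C·ΔT/T_C.
W_min = 249.0 × 18.33/293.15 = 15.57 MJ.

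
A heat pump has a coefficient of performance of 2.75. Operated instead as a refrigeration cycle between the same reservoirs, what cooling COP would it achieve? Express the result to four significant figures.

1.750

Since Q_H = Q_C + W for any cycle, COP_R = Q_C/W = Q_H/W − 1.
COP_R = 2.75 − 1 = 1.75.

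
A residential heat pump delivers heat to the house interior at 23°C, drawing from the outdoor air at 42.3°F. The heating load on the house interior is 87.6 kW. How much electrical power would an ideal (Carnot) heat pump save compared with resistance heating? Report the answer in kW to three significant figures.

82.5 kW

In absolute terms T_C = 278.87 K and T_H = 296.15 K, so ΔT = 17.28 K.
COP_Carnot = T_H/ΔT = 296.15/17.28 = 17.14.
Resistance heating needs Ẇ_res = Q̇_H = 87.60 kW; the reversible heat pump needs only Ẇ_hp = Q̇_H/COP = 5.111 kW.
Saving = 87.60 − 5.111 = 82.49 kW.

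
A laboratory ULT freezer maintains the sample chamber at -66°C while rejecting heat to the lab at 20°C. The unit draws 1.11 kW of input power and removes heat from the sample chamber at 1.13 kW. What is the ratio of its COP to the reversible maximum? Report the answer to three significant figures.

0.423

COP_actual = Q̇_C/Ẇ = 1.130/1.110 = 1.018.
In absolute terms T_C = 207.15 K and T_H = 293.15 K, so ΔT = 86.00 K.
COP_Carnot = T_C/ΔT = 207.15/86.00 = 2.409.
η_II = COP_actual/COP_Carnot = 1.018/2.409 = 0.4226.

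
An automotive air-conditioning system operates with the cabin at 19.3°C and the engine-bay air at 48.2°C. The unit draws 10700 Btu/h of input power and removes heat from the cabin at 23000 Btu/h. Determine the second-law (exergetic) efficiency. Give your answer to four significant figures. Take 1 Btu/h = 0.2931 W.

COP_actual = Q̇_C/Ẇ = 23000/10700 = 2.150.
In absolute terms T_C = 292.45 K and T_H = 321.35 K, so ΔT = 28.90 K.
COP_Carnot = T_C/ΔT = 292.45/28.90 = 10.12.
η_II = COP_actual/COP_Carnot = 2.150/10.12 = 0.2124.

0.2124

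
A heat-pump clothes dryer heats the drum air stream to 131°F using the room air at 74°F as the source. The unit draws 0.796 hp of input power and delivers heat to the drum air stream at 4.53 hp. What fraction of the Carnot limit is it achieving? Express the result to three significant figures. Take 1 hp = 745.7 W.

COP_actual = Q̇_H/Ẇ = 4.530/0.7960 = 5.691.
In absolute terms T_C = 296.48 K and T_H = 328.15 K, so ΔT = 31.67 K.
COP_Carnot = T_H/ΔT = 328.15/31.67 = 10.36.
η_II = COP_actual/COP_Carnot = 5.691/10.36 = 0.5492.

0.549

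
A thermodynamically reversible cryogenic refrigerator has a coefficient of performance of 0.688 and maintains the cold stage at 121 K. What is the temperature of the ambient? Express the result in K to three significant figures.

COP_R = T_C/(T_H − T_C) gives T_H − T_C = T_C/COP.
With T_C = 121.00 K, T_H = 121.00 × (1 + 1/0.688) = 296.87 K.

297 K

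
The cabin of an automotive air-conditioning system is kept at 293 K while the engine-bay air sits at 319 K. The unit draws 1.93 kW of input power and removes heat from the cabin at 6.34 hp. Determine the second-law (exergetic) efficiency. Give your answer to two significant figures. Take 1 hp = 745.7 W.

Converting, Q̇_C = 6.340 hp = 4.728 kW, so COP_actual = Q̇_C/Ẇ = 4.728/1.930 = 2.450.
The reservoir spacing is ΔT = 319 − 293 = 26.00 K.
COP_Carnot = T_C/ΔT = 293.00/26.00 = 11.27.
η_II = COP_actual/COP_Carnot = 2.450/11.27 = 0.2174.

0.22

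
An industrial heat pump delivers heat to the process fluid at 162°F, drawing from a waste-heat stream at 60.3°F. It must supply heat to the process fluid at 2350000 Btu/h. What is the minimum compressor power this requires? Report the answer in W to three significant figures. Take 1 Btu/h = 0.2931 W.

113000 W

In absolute terms T_C = 288.87 K and T_H = 345.37 K, so ΔT = 56.50 K.
COP_Carnot = T_H/ΔT = 345.37/56.50 = 6.113.
Ẇ_min = Q̇/COP_Carnot = 2350000/6.113 = 384400 Btu/h = 112700 W.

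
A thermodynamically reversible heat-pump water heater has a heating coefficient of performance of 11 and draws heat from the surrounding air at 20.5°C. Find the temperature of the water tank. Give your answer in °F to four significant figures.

COP_HP = T_H/(T_H − T_C) rearranges to T_H = COP·T_C/(COP − 1).
With T_C = 293.65 K, T_H = 11 × 293.65/10.00 = 323.01 K.
Converting, 323.01 K = 121.76°F.

121.8 °F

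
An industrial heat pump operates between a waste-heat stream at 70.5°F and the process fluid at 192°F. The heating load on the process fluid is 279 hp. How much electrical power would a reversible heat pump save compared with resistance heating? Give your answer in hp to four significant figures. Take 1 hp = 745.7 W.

227.0 hp

In absolute terms T_C = 294.54 K and T_H = 362.04 K, so ΔT = 67.50 K.
COP_Carnot = T_H/ΔT = 362.04/67.50 = 5.364.
Resistance heating needs Ẇ_res = Q̇_H = 279.0 hp; the reversible heat pump needs only Ẇ_hp = Q̇_H/COP = 52.02 hp.
Saving = 279.0 − 52.02 = 227.0 hp.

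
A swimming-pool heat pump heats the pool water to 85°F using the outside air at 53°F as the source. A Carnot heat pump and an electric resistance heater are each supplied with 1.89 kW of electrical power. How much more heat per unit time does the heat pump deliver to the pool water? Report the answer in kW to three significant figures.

In absolute terms T_C = 284.82 K and T_H = 302.59 K, so ΔT = 17.78 K.
COP_Carnot = T_H/ΔT = 302.59/17.78 = 17.02.
The heat pump delivers Q̇_H = COP × Ẇ = 32.17 kW; the resistance heater delivers Ẇ = 1.890 kW.
Extra = (COP − 1)·Ẇ = 30.28 kW.

30.3 kW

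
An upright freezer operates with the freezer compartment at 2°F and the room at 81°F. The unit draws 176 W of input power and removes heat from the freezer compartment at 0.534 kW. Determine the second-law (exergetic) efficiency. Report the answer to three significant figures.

0.519

Converting, Q̇_C = 0.5340 kW = 534.0 W, so COP_actual = Q̇_C/Ẇ = 534.0/176.0 = 3.034.
In absolute terms T_C = 256.48 K and T_H = 300.37 K, so ΔT = 43.89 K.
COP_Carnot = T_C/ΔT = 256.48/43.89 = 5.844.
η_II = COP_actual/COP_Carnot = 3.034/5.844 = 0.5192.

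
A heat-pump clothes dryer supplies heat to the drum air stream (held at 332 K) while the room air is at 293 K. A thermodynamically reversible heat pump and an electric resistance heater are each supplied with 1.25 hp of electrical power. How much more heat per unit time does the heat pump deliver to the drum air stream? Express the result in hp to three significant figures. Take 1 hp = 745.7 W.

9.39 hp

The reservoir spacing is ΔT = 332 − 293 = 39.00 K.
COP_Carnot = T_H/ΔT = 332.00/39.00 = 8.513.
The heat pump delivers Q̇_H = COP × Ẇ = 10.64 hp; the resistance heater delivers Ẇ = 1.250 hp.
Extra = (COP − 1)·Ẇ = 9.391 hp.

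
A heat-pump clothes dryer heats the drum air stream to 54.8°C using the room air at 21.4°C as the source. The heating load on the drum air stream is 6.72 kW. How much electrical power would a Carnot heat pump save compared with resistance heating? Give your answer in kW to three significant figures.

In absolute terms T_C = 294.55 K and T_H = 327.95 K, so ΔT = 33.40 K.
COP_Carnot = T_H/ΔT = 327.95/33.40 = 9.819.
Resistance heating needs Ẇ_res = Q̇_H = 6.720 kW; the reversible heat pump needs only Ẇ_hp = Q̇_H/COP = 0.6844 kW.
Saving = 6.720 − 0.6844 = 6.036 kW.

6.04 kW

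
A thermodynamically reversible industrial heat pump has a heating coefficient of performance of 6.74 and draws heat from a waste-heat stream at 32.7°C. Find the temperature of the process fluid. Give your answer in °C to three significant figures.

COP_HP = T_H/(T_H − T_C) rearranges to T_H = COP·T_C/(COP − 1).
With T_C = 305.85 K, T_H = 6.74 × 305.85/5.740 = 359.13 K.
Converting, 359.13 K = 85.98°C.

86.0 °C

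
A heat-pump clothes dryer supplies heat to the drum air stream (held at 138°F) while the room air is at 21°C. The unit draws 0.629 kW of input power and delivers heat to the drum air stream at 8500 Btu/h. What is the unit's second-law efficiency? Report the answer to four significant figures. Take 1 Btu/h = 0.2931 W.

0.4520

Converting, Q̇_H = 8500 Btu/h = 2.491 kW, so COP_actual = Q̇_H/Ẇ = 2.491/0.6290 = 3.961.
In absolute terms T_C = 294.15 K and T_H = 332.04 K, so ΔT = 37.89 K.
COP_Carnot = T_H/ΔT = 332.04/37.89 = 8.763.
η_II = COP_actual/COP_Carnot = 3.961/8.763 = 0.4520.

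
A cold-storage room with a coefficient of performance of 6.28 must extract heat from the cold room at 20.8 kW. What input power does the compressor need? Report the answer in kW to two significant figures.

Ẇ = Q̇_C/COP = 20.80/6.28 = 3.312 kW.

3.3 kW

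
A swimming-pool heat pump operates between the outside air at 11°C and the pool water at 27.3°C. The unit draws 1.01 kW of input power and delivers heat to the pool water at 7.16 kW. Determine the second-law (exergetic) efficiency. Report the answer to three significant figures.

COP_actual = Q̇_H/Ẇ = 7.160/1.010 = 7.089.
In absolute terms T_C = 284.15 K and T_H = 300.45 K, so ΔT = 16.30 K.
COP_Carnot = T_H/ΔT = 300.45/16.30 = 18.43.
η_II = COP_actual/COP_Carnot = 7.089/18.43 = 0.3846.

0.385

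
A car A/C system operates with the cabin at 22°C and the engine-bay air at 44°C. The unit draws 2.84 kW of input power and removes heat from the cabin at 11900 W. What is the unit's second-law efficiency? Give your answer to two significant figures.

0.31

Converting, Q̇_C = 11900 W = 11.90 kW, so COP_actual = Q̇_C/Ẇ = 11.90/2.840 = 4.190.
In absolute terms T_C = 295.15 K and T_H = 317.15 K, so ΔT = 22.00 K.
COP_Carnot = T_C/ΔT = 295.15/22.00 = 13.42.
η_II = COP_actual/COP_Carnot = 4.190/13.42 = 0.3123.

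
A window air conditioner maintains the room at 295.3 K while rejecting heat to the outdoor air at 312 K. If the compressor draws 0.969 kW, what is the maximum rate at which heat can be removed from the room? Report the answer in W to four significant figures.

The reservoir spacing is ΔT = 312 − 295.3 = 16.70 K.
COP_Carnot = T_C/ΔT = 295.30/16.70 = 17.68.
Q̇_max = COP_Carnot × Ẇ = 17.68 × 0.9690 kW = 17.13 kW = 17130 W.

17130 W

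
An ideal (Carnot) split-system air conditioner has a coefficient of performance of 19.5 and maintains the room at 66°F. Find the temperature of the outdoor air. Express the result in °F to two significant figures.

COP_R = T_C/(T_H − T_C) gives T_H − T_C = T_C/COP.
With T_C = 292.04 K, T_H = 292.04 × (1 + 1/19.5) = 307.02 K.
Converting, 307.02 K = 92.96°F.

93 °F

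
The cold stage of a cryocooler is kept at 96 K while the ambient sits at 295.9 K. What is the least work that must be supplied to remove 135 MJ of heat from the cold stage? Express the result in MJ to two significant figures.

280 MJ

The reservoir spacing is ΔT = 295.9 − 96 = 199.9 K.
The reversible limit is COP_R = T_C/ΔT = 0.4802, so W_min = Q_C/COP = Q_C·ΔT/T_C.
W_min = 135.0 × 199.9/96.00 = 281.1 MJ.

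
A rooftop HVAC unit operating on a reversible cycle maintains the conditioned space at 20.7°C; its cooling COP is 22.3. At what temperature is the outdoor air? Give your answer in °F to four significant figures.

COP_R = T_C/(T_H − T_C) gives T_H − T_C = T_C/COP.
With T_C = 293.85 K, T_H = 293.85 × (1 + 1/22.3) = 307.03 K.
Converting, 307.03 K = 92.98°F.

92.98 °F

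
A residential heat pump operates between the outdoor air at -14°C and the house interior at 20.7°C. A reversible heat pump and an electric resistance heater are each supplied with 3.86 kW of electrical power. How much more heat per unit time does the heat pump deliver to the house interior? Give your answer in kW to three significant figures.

In absolute terms T_C = 259.15 K and T_H = 293.85 K, so ΔT = 34.70 K.
COP_Carnot = T_H/ΔT = 293.85/34.70 = 8.468.
The heat pump delivers Q̇_H = COP × Ẇ = 32.69 kW; the resistance heater delivers Ẇ = 3.860 kW.
Extra = (COP − 1)·Ẇ = 28.83 kW.

28.8 kW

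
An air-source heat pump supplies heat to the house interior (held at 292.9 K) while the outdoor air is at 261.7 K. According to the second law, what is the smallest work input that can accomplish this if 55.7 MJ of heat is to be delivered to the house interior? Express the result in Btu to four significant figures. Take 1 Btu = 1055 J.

The reservoir spacing is ΔT = 292.9 − 261.7 = 31.20 K.
The reversible limit is COP_HP = T_H/ΔT = 9.388, so W_min = Q_H/COP = Q_H·ΔT/T_H.
W_min = 55.70 × 31.20/292.90 = 5.933 MJ = 5624 Btu.

5624 Btu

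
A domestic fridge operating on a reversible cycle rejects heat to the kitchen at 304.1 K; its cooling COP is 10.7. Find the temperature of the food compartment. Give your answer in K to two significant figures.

280 K

For a Carnot refrigerator COP_R = T_C/(T_H − T_C), so T_C = COP·T_H/(1 + COP).
With T_H = 304.10 K, T_C = 10.7 × 304.10/11.70 = 278.11 K.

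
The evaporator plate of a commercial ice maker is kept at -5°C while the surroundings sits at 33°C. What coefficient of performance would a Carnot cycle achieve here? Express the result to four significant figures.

In absolute terms T_C = 268.15 K and T_H = 306.15 K, so ΔT = 38.00 K.
For a reversible cycle, COP_Carnot = T_C/ΔT = 268.15/38.00 = 7.057.

7.057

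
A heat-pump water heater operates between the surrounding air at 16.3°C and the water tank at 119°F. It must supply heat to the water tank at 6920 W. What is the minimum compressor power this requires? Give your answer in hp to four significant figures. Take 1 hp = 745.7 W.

In absolute terms T_C = 289.45 K and T_H = 321.48 K, so ΔT = 32.03 K.
COP_Carnot = T_H/ΔT = 321.48/32.03 = 10.04.
Ẇ_min = Q̇/COP_Carnot = 6920/10.04 = 689.5 W = 0.9247 hp.

0.9247 hp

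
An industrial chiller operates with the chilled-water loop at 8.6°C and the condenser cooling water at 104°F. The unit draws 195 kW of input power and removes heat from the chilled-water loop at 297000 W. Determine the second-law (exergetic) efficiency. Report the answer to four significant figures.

0.1697

Converting, Q̇_C = 297000 W = 297.0 kW, so COP_actual = Q̇_C/Ẇ = 297.0/195.0 = 1.523.
In absolute terms T_C = 281.75 K and T_H = 313.15 K, so ΔT = 31.40 K.
COP_Carnot = T_C/ΔT = 281.75/31.40 = 8.973.
η_II = COP_actual/COP_Carnot = 1.523/8.973 = 0.1697.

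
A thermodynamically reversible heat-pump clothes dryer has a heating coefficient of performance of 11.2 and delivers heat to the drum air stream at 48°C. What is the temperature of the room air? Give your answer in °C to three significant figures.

COP_HP = T_H/(T_H − T_C) gives T_H − T_C = T_H/COP.
With T_H = 321.15 K, T_C = 321.15 × (1 − 1/11.2) = 292.48 K.
Converting, 292.48 K = 19.33°C.

19.3 °C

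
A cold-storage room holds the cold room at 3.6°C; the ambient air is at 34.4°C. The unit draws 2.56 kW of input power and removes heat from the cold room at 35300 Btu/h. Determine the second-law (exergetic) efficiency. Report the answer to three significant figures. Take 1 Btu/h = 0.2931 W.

Converting, Q̇_C = 35300 Btu/h = 10.35 kW, so COP_actual = Q̇_C/Ẇ = 10.35/2.560 = 4.042.
In absolute terms T_C = 276.75 K and T_H = 307.55 K, so ΔT = 30.80 K.
COP_Carnot = T_C/ΔT = 276.75/30.80 = 8.985.
η_II = COP_actual/COP_Carnot = 4.042/8.985 = 0.4498.

0.450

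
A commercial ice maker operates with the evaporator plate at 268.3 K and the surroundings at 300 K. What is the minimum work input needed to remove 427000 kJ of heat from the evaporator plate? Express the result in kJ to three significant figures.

50500 kJ

The reservoir spacing is ΔT = 300 − 268.3 = 31.70 K.
The reversible limit is COP_R = T_C/ΔT = 8.464, so W_min = Q_C/COP = Q_C·ΔT/T_C.
W_min = 427000 × 31.70/268.30 = 50450 kJ.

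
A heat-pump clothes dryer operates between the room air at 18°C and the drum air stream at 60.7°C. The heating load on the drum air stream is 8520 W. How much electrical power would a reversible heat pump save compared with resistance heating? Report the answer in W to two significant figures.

7400 W

In absolute terms T_C = 291.15 K and T_H = 333.85 K, so ΔT = 42.70 K.
COP_Carnot = T_H/ΔT = 333.85/42.70 = 7.819.
Resistance heating needs Ẇ_res = Q̇_H = 8520 W; the reversible heat pump needs only Ẇ_hp = Q̇_H/COP = 1090 W.
Saving = 8520 − 1090 = 7430 W.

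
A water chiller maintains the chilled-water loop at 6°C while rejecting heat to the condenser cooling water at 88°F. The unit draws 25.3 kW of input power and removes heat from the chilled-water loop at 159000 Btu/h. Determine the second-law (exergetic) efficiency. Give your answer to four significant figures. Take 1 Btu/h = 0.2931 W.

Converting, Q̇_C = 159000 Btu/h = 46.60 kW, so COP_actual = Q̇_C/Ẇ = 46.60/25.30 = 1.842.
In absolute terms T_C = 279.15 K and T_H = 304.26 K, so ΔT = 25.11 K.
COP_Carnot = T_C/ΔT = 279.15/25.11 = 11.12.
η_II = COP_actual/COP_Carnot = 1.842/11.12 = 0.1657.

0.1657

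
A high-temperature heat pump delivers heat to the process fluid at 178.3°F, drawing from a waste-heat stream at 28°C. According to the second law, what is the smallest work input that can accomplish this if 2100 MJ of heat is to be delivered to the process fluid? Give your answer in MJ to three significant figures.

316 MJ

In absolute terms T_C = 301.15 K and T_H = 354.43 K, so ΔT = 53.28 K.
The reversible limit is COP_HP = T_H/ΔT = 6.652, so W_min = Q_H/COP = Q_H·ΔT/T_H.
W_min = 2100 × 53.28/354.43 = 315.7 MJ.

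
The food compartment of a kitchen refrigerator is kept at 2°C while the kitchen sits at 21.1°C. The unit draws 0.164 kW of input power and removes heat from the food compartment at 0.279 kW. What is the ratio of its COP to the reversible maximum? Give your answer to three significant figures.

COP_actual = Q̇_C/Ẇ = 0.2790/0.1640 = 1.701.
In absolute terms T_C = 275.15 K and T_H = 294.25 K, so ΔT = 19.10 K.
COP_Carnot = T_C/ΔT = 275.15/19.10 = 14.41.
η_II = COP_actual/COP_Carnot = 1.701/14.41 = 0.1181.

0.118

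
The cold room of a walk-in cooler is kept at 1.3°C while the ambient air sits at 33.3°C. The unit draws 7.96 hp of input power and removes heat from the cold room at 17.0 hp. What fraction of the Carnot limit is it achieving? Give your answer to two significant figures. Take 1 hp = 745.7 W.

COP_actual = Q̇_C/Ẇ = 17.00/7.960 = 2.136.
In absolute terms T_C = 274.45 K and T_H = 306.45 K, so ΔT = 32.00 K.
COP_Carnot = T_C/ΔT = 274.45/32.00 = 8.577.
η_II = COP_actual/COP_Carnot = 2.136/8.577 = 0.2490.

0.25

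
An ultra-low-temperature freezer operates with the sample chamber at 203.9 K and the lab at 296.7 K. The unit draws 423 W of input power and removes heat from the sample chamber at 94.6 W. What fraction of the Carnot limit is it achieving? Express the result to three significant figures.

0.102

COP_actual = Q̇_C/Ẇ = 94.60/423.0 = 0.2236.
The reservoir spacing is ΔT = 296.7 − 203.9 = 92.80 K.
COP_Carnot = T_C/ΔT = 203.90/92.80 = 2.197.
η_II = COP_actual/COP_Carnot = 0.2236/2.197 = 0.1018.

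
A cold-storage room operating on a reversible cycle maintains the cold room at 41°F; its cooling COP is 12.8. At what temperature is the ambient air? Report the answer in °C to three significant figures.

26.7 °C

COP_R = T_C/(T_H − T_C) gives T_H − T_C = T_C/COP.
With T_C = 278.15 K, T_H = 278.15 × (1 + 1/12.8) = 299.88 K.
Converting, 299.88 K = 26.73°C.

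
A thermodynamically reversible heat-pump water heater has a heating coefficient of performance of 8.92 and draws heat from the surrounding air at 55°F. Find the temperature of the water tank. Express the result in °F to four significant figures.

120.0 °F

COP_HP = T_H/(T_H − T_C) rearranges to T_H = COP·T_C/(COP − 1).
With T_C = 285.93 K, T_H = 8.92 × 285.93/7.920 = 322.03 K.
Converting, 322.03 K = 119.98°F.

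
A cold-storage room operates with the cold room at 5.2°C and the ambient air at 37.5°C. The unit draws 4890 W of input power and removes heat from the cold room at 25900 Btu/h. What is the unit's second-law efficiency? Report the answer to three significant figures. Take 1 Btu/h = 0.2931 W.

0.180

Converting, Q̇_C = 25900 Btu/h = 7591 W, so COP_actual = Q̇_C/Ẇ = 7591/4890 = 1.552.
In absolute terms T_C = 278.35 K and T_H = 310.65 K, so ΔT = 32.30 K.
COP_Carnot = T_C/ΔT = 278.35/32.30 = 8.618.
η_II = COP_actual/COP_Carnot = 1.552/8.618 = 0.1801.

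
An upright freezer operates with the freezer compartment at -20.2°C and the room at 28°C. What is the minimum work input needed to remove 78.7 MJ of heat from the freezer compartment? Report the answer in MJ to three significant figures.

15.0 MJ

In absolute terms T_C = 252.95 K and T_H = 301.15 K, so ΔT = 48.20 K.
The reversible limit is COP_R = T_C/ΔT = 5.248, so W_min = Q_C/COP = Q_C·ΔT/T_C.
W_min = 78.70 × 48.20/252.95 = 15.00 MJ.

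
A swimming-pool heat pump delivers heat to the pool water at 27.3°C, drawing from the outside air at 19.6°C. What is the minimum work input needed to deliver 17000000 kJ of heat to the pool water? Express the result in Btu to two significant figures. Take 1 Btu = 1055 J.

In absolute terms T_C = 292.75 K and T_H = 300.45 K, so ΔT = 7.700 K.
The reversible limit is COP_HP = T_H/ΔT = 39.02, so W_min = Q_H/COP = Q_H·ΔT/T_H.
W_min = 17000000 × 7.700/300.45 = 435700 kJ = 413000 Btu.

410000 Btu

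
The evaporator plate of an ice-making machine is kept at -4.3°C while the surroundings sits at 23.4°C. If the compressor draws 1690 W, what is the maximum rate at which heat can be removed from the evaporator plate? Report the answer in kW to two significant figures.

16 kW

In absolute terms T_C = 268.85 K and T_H = 296.55 K, so ΔT = 27.70 K.
COP_Carnot = T_C/ΔT = 268.85/27.70 = 9.706.
Q̇_max = COP_Carnot × Ẇ = 9.706 × 1690 W = 16400 W = 16.40 kW.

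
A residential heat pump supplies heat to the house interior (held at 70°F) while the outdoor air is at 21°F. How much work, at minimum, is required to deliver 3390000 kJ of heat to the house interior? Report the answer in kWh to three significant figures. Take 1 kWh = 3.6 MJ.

In absolute terms T_C = 267.04 K and T_H = 294.26 K, so ΔT = 27.22 K.
The reversible limit is COP_HP = T_H/ΔT = 10.81, so W_min = Q_H/COP = Q_H·ΔT/T_H.
W_min = 3390000 × 27.22/294.26 = 313600 kJ = 87.11 kWh.

87.1 kWh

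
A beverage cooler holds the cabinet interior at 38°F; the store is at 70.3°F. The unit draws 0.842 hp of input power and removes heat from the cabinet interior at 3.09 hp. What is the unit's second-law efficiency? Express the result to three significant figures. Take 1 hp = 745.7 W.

COP_actual = Q̇_C/Ẇ = 3.090/0.8420 = 3.670.
In absolute terms T_C = 276.48 K and T_H = 294.43 K, so ΔT = 17.94 K.
COP_Carnot = T_C/ΔT = 276.48/17.94 = 15.41.
η_II = COP_actual/COP_Carnot = 3.670/15.41 = 0.2382.

0.238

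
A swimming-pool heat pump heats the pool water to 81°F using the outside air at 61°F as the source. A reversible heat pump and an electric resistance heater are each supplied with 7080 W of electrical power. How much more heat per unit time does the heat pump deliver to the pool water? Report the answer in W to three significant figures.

In absolute terms T_C = 289.26 K and T_H = 300.37 K, so ΔT = 11.11 K.
COP_Carnot = T_H/ΔT = 300.37/11.11 = 27.03.
The heat pump delivers Q̇_H = COP × Ẇ = 191400 W; the resistance heater delivers Ẇ = 7080 W.
Extra = (COP − 1)·Ẇ = 184300 W.

184000 W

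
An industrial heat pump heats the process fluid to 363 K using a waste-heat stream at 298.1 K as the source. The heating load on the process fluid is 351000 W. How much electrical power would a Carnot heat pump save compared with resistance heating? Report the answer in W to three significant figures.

The reservoir spacing is ΔT = 363 − 298.1 = 64.90 K.
COP_Carnot = T_H/ΔT = 363.00/64.90 = 5.593.
Resistance heating needs Ẇ_res = Q̇_H = 351000 W; the reversible heat pump needs only Ẇ_hp = Q̇_H/COP = 62750 W.
Saving = 351000 − 62750 = 288200 W.

288000 W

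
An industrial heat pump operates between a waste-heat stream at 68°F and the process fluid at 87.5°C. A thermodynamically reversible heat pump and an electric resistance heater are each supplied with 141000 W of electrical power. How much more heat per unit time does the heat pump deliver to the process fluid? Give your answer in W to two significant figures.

In absolute terms T_C = 293.15 K and T_H = 360.65 K, so ΔT = 67.50 K.
COP_Carnot = T_H/ΔT = 360.65/67.50 = 5.343.
The heat pump delivers Q̇_H = COP × Ẇ = 753400 W; the resistance heater delivers Ẇ = 141000 W.
Extra = (COP − 1)·Ẇ = 612400 W.

610000 W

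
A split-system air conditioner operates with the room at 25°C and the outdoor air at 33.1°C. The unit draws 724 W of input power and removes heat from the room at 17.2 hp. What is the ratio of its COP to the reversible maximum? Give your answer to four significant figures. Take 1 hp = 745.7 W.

Converting, Q̇_C = 17.20 hp = 12830 W, so COP_actual = Q̇_C/Ẇ = 12830/724.0 = 17.72.
In absolute terms T_C = 298.15 K and T_H = 306.25 K, so ΔT = 8.100 K.
COP_Carnot = T_C/ΔT = 298.15/8.100 = 36.81.
η_II = COP_actual/COP_Carnot = 17.72/36.81 = 0.4813.

0.4813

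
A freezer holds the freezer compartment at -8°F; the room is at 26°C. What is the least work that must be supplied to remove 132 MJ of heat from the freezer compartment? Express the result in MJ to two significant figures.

In absolute terms T_C = 250.93 K and T_H = 299.15 K, so ΔT = 48.22 K.
The reversible limit is COP_R = T_C/ΔT = 5.204, so W_min = Q_C/COP = Q_C·ΔT/T_C.
W_min = 132.0 × 48.22/250.93 = 25.37 MJ.

25 MJ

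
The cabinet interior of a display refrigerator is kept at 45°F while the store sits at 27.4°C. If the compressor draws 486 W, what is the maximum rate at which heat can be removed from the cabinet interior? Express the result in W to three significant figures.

In absolute terms T_C = 280.37 K and T_H = 300.55 K, so ΔT = 20.18 K.
COP_Carnot = T_C/ΔT = 280.37/20.18 = 13.90.
Q̇_max = COP_Carnot × Ẇ = 13.90 × 486.0 W = 6753 W.

6750 W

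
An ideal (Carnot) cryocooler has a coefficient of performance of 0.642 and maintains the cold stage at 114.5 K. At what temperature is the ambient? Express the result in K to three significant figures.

293 K

COP_R = T_C/(T_H − T_C) gives T_H − T_C = T_C/COP.
With T_C = 114.50 K, T_H = 114.50 × (1 + 1/0.642) = 292.85 K.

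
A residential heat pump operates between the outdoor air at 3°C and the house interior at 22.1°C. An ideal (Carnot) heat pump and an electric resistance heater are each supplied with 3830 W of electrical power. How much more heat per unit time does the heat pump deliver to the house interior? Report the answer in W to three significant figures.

55400 W

In absolute terms T_C = 276.15 K and T_H = 295.25 K, so ΔT = 19.10 K.
COP_Carnot = T_H/ΔT = 295.25/19.10 = 15.46.
The heat pump delivers Q̇_H = COP × Ẇ = 59200 W; the resistance heater delivers Ẇ = 3830 W.
Extra = (COP − 1)·Ẇ = 55370 W.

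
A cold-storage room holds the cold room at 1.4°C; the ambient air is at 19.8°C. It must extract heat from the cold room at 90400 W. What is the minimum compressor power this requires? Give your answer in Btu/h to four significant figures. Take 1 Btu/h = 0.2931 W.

In absolute terms T_C = 274.55 K and T_H = 292.95 K, so ΔT = 18.40 K.
COP_Carnot = T_C/ΔT = 274.55/18.40 = 14.92.
Ẇ_min = Q̇/COP_Carnot = 90400/14.92 = 6058 W = 20670 Btu/h.

20670 Btu/h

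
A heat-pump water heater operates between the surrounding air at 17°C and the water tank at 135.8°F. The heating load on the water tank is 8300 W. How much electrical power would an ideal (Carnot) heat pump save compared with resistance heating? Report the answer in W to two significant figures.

In absolute terms T_C = 290.15 K and T_H = 330.82 K, so ΔT = 40.67 K.
COP_Carnot = T_H/ΔT = 330.82/40.67 = 8.135.
Resistance heating needs Ẇ_res = Q̇_H = 8300 W; the reversible heat pump needs only Ẇ_hp = Q̇_H/COP = 1020 W.
Saving = 8300 − 1020 = 7280 W.

7300 W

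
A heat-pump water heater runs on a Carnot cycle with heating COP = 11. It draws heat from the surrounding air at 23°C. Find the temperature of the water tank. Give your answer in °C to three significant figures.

COP_HP = T_H/(T_H − T_C) rearranges to T_H = COP·T_C/(COP − 1).
With T_C = 296.15 K, T_H = 11 × 296.15/10.00 = 325.76 K.
Converting, 325.76 K = 52.62°C.

52.6 °C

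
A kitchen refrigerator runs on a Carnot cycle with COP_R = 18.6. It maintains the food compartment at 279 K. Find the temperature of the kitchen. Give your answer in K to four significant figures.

294.0 K

COP_R = T_C/(T_H − T_C) gives T_H − T_C = T_C/COP.
With T_C = 279.00 K, T_H = 279.00 × (1 + 1/18.6) = 294.00 K.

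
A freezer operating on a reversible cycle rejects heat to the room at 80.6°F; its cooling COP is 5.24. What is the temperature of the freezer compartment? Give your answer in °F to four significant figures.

For a Carnot refrigerator COP_R = T_C/(T_H − T_C), so T_C = COP·T_H/(1 + COP).
With T_H = 300.15 K, T_C = 5.24 × 300.15/6.240 = 252.05 K.
Converting, 252.05 K = -5.98°F.

-5.982 °F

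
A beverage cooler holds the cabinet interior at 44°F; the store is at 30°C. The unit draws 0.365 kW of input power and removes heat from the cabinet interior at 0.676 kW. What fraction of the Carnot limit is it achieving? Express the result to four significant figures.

0.1544

COP_actual = Q̇_C/Ẇ = 0.6760/0.3650 = 1.852.
In absolute terms T_C = 279.82 K and T_H = 303.15 K, so ΔT = 23.33 K.
COP_Carnot = T_C/ΔT = 279.82/23.33 = 11.99.
η_II = COP_actual/COP_Carnot = 1.852/11.99 = 0.1544.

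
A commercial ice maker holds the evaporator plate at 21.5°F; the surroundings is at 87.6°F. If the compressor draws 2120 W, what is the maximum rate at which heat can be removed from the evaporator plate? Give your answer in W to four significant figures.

15430 W

In absolute terms T_C = 267.32 K and T_H = 304.04 K, so ΔT = 36.72 K.
COP_Carnot = T_C/ΔT = 267.32/36.72 = 7.279.
Q̇_max = COP_Carnot × Ẇ = 7.279 × 2120 W = 15430 W.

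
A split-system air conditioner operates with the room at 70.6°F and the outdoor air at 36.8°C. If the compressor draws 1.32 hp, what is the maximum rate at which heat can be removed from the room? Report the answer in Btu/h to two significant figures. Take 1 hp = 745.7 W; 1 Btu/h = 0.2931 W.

64000 Btu/h

In absolute terms T_C = 294.59 K and T_H = 309.95 K, so ΔT = 15.36 K.
COP_Carnot = T_C/ΔT = 294.59/15.36 = 19.18.
Q̇_max = COP_Carnot × Ẇ = 19.18 × 1.320 hp = 25.32 hp = 64430 Btu/h.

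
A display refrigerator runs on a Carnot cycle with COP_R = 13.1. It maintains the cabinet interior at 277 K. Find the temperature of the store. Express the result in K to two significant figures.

COP_R = T_C/(T_H − T_C) gives T_H − T_C = T_C/COP.
With T_C = 277.00 K, T_H = 277.00 × (1 + 1/13.1) = 298.15 K.

300 K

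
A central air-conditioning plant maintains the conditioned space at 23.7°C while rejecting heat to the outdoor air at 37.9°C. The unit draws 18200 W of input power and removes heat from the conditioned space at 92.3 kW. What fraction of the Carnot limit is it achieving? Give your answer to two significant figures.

0.24

Converting, Q̇_C = 92.30 kW = 92300 W, so COP_actual = Q̇_C/Ẇ = 92300/18200 = 5.071.
In absolute terms T_C = 296.85 K and T_H = 311.05 K, so ΔT = 14.20 K.
COP_Carnot = T_C/ΔT = 296.85/14.20 = 20.90.
η_II = COP_actual/COP_Carnot = 5.071/20.90 = 0.2426.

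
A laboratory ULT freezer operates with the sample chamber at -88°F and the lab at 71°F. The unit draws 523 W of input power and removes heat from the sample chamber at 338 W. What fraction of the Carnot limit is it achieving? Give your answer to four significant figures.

COP_actual = Q̇_C/Ẇ = 338.0/523.0 = 0.6463.
In absolute terms T_C = 206.48 K and T_H = 294.82 K, so ΔT = 88.33 K.
COP_Carnot = T_C/ΔT = 206.48/88.33 = 2.338.
η_II = COP_actual/COP_Carnot = 0.6463/2.338 = 0.2765.

0.2765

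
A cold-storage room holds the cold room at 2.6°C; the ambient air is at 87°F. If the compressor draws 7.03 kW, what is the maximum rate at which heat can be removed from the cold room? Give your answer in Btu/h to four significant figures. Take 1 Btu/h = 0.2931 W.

236600 Btu/h

In absolute terms T_C = 275.75 K and T_H = 303.71 K, so ΔT = 27.96 K.
COP_Carnot = T_C/ΔT = 275.75/27.96 = 9.864.
Q̇_max = COP_Carnot × Ẇ = 9.864 × 7.030 kW = 69.34 kW = 236600 Btu/h.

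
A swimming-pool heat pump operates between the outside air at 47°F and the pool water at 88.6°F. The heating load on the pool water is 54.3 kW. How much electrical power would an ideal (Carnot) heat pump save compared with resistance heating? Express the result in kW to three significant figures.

In absolute terms T_C = 281.48 K and T_H = 304.59 K, so ΔT = 23.11 K.
COP_Carnot = T_H/ΔT = 304.59/23.11 = 13.18.
Resistance heating needs Ẇ_res = Q̇_H = 54.30 kW; the reversible heat pump needs only Ẇ_hp = Q̇_H/COP = 4.120 kW.
Saving = 54.30 − 4.120 = 50.18 kW.

50.2 kW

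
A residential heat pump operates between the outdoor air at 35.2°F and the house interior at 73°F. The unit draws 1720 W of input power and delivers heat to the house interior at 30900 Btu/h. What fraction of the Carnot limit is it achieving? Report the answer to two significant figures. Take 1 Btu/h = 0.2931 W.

0.37

Converting, Q̇_H = 30900 Btu/h = 9057 W, so COP_actual = Q̇_H/Ẇ = 9057/1720 = 5.266.
In absolute terms T_C = 274.93 K and T_H = 295.93 K, so ΔT = 21.00 K.
COP_Carnot = T_H/ΔT = 295.93/21.00 = 14.09.
η_II = COP_actual/COP_Carnot = 5.266/14.09 = 0.3737.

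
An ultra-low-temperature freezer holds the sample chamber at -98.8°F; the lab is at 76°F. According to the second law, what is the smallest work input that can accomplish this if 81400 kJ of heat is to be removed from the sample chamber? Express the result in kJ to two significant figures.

39000 kJ

In absolute terms T_C = 200.48 K and T_H = 297.59 K, so ΔT = 97.11 K.
The reversible limit is COP_R = T_C/ΔT = 2.064, so W_min = Q_C/COP = Q_C·ΔT/T_C.
W_min = 81400 × 97.11/200.48 = 39430 kJ.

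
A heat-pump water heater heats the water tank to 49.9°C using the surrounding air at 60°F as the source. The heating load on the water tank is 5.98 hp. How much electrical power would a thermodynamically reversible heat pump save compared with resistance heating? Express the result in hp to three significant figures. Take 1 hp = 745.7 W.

In absolute terms T_C = 288.71 K and T_H = 323.05 K, so ΔT = 34.34 K.
COP_Carnot = T_H/ΔT = 323.05/34.34 = 9.406.
Resistance heating needs Ẇ_res = Q̇_H = 5.980 hp; the reversible heat pump needs only Ẇ_hp = Q̇_H/COP = 0.6358 hp.
Saving = 5.980 − 0.6358 = 5.344 hp.

5.34 hp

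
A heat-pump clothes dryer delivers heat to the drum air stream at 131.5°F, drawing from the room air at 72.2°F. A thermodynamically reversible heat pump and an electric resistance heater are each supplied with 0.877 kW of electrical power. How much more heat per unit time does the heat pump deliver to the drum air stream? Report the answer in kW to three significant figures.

In absolute terms T_C = 295.48 K and T_H = 328.43 K, so ΔT = 32.94 K.
COP_Carnot = T_H/ΔT = 328.43/32.94 = 9.969.
The heat pump delivers Q̇_H = COP × Ẇ = 8.743 kW; the resistance heater delivers Ẇ = 0.8770 kW.
Extra = (COP − 1)·Ẇ = 7.866 kW.

7.87 kW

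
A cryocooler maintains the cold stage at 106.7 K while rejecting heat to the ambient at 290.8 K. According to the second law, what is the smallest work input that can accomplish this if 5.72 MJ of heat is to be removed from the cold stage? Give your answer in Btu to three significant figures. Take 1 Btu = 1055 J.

The reservoir spacing is ΔT = 290.8 − 106.7 = 184.1 K.
The reversible limit is COP_R = T_C/ΔT = 0.5796, so W_min = Q_C/COP = Q_C·ΔT/T_C.
W_min = 5.720 × 184.1/106.70 = 9.869 MJ = 9355 Btu.

9350 Btu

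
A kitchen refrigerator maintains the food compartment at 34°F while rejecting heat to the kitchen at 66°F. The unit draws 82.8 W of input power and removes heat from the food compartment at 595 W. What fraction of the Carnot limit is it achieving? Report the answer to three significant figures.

COP_actual = Q̇_C/Ẇ = 595.0/82.80 = 7.186.
In absolute terms T_C = 274.26 K and T_H = 292.04 K, so ΔT = 17.78 K.
COP_Carnot = T_C/ΔT = 274.26/17.78 = 15.43.
η_II = COP_actual/COP_Carnot = 7.186/15.43 = 0.4658.

0.466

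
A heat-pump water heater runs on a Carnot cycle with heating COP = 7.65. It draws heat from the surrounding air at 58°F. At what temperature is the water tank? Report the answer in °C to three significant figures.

57.7 °C

COP_HP = T_H/(T_H − T_C) rearranges to T_H = COP·T_C/(COP − 1).
With T_C = 287.59 K, T_H = 7.65 × 287.59/6.650 = 330.84 K.
Converting, 330.84 K = 57.69°C.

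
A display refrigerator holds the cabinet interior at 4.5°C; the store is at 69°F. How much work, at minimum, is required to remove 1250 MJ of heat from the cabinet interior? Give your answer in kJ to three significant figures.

In absolute terms T_C = 277.65 K and T_H = 293.71 K, so ΔT = 16.06 K.
The reversible limit is COP_R = T_C/ΔT = 17.29, so W_min = Q_C/COP = Q_C·ΔT/T_C.
W_min = 1250 × 16.06/277.65 = 72.28 MJ = 72280 kJ.

72300 kJ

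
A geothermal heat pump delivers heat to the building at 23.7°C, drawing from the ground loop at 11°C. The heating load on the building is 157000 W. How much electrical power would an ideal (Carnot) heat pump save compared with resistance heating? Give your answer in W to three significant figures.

In absolute terms T_C = 284.15 K and T_H = 296.85 K, so ΔT = 12.70 K.
COP_Carnot = T_H/ΔT = 296.85/12.70 = 23.37.
Resistance heating needs Ẇ_res = Q̇_H = 157000 W; the reversible heat pump needs only Ẇ_hp = Q̇_H/COP = 6717 W.
Saving = 157000 − 6717 = 150300 W.

150000 W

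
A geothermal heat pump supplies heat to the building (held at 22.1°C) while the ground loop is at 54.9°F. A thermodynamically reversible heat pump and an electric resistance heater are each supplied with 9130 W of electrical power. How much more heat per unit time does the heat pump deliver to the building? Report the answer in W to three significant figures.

278000 W

In absolute terms T_C = 285.87 K and T_H = 295.25 K, so ΔT = 9.378 K.
COP_Carnot = T_H/ΔT = 295.25/9.378 = 31.48.
The heat pump delivers Q̇_H = COP × Ẇ = 287400 W; the resistance heater delivers Ẇ = 9130 W.
Extra = (COP − 1)·Ẇ = 278300 W.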